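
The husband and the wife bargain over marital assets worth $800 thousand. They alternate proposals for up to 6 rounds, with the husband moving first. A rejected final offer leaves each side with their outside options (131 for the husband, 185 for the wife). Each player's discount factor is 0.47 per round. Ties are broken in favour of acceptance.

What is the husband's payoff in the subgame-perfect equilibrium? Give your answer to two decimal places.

541.36

Round 6 (the wife proposes): the husband gets 131 if talks fail, so the wife offers 131 and keeps 669.
Round 5 (the husband proposes): the wife can get 669 next round, worth 0.47 × 669 = 314.43 now, so the husband offers 314.43, keeping 485.57.
Round 4 (the wife proposes): the husband can get 485.57 next round, worth 0.47 × 485.57 = 228.2179 now, so the wife offers 228.2179, keeping 571.7821.
Round 3 (the husband proposes): the wife can get 571.7821 next round, worth 0.47 × 571.7821 = 268.737587 now; the husband offers that and keeps 531.262413.
Round 2 (the wife proposes): the husband can get 531.262413 next round, worth 0.47 × 531.262413 = 249.69333411 now. The wife offers 249.69333411 and keeps 800 − 249.69333411 = 550.30666589.
Round 1 (the husband proposes): the wife can get 550.30666589 next round, worth 0.47 × 550.30666589 = 258.6441329683 now. The husband offers 258.6441329683 and keeps 800 − 258.6441329683 = 541.3558670317.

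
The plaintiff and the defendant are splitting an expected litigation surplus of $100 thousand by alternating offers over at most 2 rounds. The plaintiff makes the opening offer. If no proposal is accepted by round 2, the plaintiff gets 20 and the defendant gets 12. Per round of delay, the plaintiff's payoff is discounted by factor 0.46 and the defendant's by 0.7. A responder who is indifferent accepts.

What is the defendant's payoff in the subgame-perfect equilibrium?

Round 2 (the defendant proposes): the plaintiff gets 20 if talks fail, so the defendant offers 20 and keeps 80.
Round 1 (the plaintiff proposes): the defendant can get 80 next round, worth 0.7 × 80 = 56 now, so the plaintiff offers 56, keeping 44.

56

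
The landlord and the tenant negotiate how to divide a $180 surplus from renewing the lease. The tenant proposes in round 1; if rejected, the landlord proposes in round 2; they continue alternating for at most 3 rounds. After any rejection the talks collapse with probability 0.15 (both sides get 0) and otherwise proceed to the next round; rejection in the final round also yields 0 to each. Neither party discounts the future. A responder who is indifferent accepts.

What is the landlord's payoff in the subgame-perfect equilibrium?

Round 3 (the tenant proposes): the landlord will accept anything ≥ 0, so the tenant offers 0 and keeps 180.
Round 2 (the landlord proposes): rejecting gives the tenant an expected 0.85 × 180 = 153. The landlord offers 153 and keeps 180 − 153 = 27.
Round 1 (the tenant proposes): rejecting gives the landlord an expected 0.85 × 27 = 22.95, so the tenant offers 22.95, keeping 157.05.

22.95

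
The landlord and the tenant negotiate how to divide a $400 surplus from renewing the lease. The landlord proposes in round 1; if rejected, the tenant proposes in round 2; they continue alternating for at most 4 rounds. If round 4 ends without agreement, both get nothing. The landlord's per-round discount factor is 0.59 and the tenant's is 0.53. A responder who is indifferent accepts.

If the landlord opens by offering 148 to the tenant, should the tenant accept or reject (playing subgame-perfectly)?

Reject

Work out the tenant's continuation value if the offer is rejected.
Round 4 (the tenant proposes): the landlord will accept anything ≥ 0, so the tenant offers 0 and keeps 400.
Round 3 (the landlord proposes): the tenant can get 400 next round, worth 0.53 × 400 = 212 now. The landlord offers 212 and keeps 400 − 212 = 188.
Round 2 (the tenant proposes): the landlord can get 188 next round, worth 0.59 × 188 = 110.92 now, so the tenant offers 110.92, keeping 289.08.
So by rejecting in round 1, the tenant gets 289.08 next round, worth 0.53 × 289.08 = 153.2124 now.
Offer 148 < 153.2124, so the tenant rejects.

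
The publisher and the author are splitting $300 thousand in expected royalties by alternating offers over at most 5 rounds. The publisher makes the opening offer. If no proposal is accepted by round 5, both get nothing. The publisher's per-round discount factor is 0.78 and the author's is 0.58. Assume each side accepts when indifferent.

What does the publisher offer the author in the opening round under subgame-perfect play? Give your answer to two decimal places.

Round 5 (the publisher proposes): the author will accept anything ≥ 0, so the publisher offers 0 and keeps 300.
Round 4 (the author proposes): the publisher can get 300 next round, worth 0.78 × 300 = 234 now, so the author offers 234, keeping 66.
Round 3 (the publisher proposes): the author can get 66 next round, worth 0.58 × 66 = 38.28 now; the publisher offers that and keeps 261.72.
Round 2 (the author proposes): the publisher can get 261.72 next round, worth 0.78 × 261.72 = 204.1416 now, so the author offers 204.1416, keeping 95.8584.
Round 1 (the publisher proposes): the author can get 95.8584 next round, worth 0.58 × 95.8584 = 55.597872 now, so the publisher offers 55.597872, keeping 244.402128.

55.60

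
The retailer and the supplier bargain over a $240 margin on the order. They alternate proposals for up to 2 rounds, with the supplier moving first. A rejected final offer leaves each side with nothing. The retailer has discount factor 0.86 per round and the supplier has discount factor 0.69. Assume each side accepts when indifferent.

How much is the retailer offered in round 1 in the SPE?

206.4

Solve by backward induction from round 2.
Round 2 (the retailer proposes): rejection yields 0 for the supplier; the retailer offers 0 and keeps 240.
Round 1 (the supplier proposes): the retailer can get 240 next round, worth 0.86 × 240 = 206.4 now, so the supplier offers 206.4, keeping 33.6.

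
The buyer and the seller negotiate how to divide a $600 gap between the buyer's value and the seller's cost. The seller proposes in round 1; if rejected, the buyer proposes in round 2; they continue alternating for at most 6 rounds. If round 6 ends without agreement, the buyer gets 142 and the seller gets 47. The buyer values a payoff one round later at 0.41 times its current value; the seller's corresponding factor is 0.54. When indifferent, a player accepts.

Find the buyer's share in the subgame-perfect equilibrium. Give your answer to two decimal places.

Round 6 (the buyer proposes): the seller gets 47 if talks fail, so the buyer offers 47 and keeps 553.
Round 5 (the seller proposes): the buyer can get 553 next round, worth 0.41 × 553 = 226.73 now; the seller offers that and keeps 373.27.
Round 4 (the buyer proposes): the seller can get 373.27 next round, worth 0.54 × 373.27 = 201.5658 now; the buyer offers that and keeps 398.4342.
Round 3 (the seller proposes): the buyer can get 398.4342 next round, worth 0.41 × 398.4342 = 163.358022 now; the seller offers that and keeps 436.641978.
Round 2 (the buyer proposes): the seller can get 436.641978 next round, worth 0.54 × 436.641978 = 235.78666812 now, so the buyer offers 235.78666812, keeping 364.21333188.
Round 1 (the seller proposes): the buyer can get 364.21333188 next round, worth 0.41 × 364.21333188 = 149.3274660708 now, so the seller offers 149.3274660708, keeping 450.6725339292.

149.33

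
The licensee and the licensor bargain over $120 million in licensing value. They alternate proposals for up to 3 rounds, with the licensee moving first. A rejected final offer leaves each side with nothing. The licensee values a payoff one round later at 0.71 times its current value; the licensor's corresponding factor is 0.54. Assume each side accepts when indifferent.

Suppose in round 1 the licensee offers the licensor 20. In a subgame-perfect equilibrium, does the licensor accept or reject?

Round 3 (the licensee proposes): rejection yields 0 for the licensor; the licensee offers 0 and keeps 120.
Round 2 (the licensor proposes): the licensee can get 120 next round, worth 0.71 × 120 = 85.2 now; the licensor offers that and keeps 34.8.
So by rejecting in round 1, the licensor gets 34.8 next round, worth 0.54 × 34.8 = 18.792 now.
Offer 20 ≥ 18.792, so the licensor accepts.

Accept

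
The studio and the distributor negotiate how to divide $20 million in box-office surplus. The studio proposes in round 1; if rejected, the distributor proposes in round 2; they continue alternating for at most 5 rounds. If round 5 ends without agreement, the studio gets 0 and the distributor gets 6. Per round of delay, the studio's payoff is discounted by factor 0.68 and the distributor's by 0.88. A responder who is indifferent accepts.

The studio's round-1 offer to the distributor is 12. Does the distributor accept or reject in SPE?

Accept

Round 5 (the studio proposes): the distributor gets 6 if talks fail, so the studio offers 6 and keeps 14.
Round 4 (the distributor proposes): the studio can get 14 next round, worth 0.68 × 14 = 9.52 now; the distributor offers that and keeps 10.48.
Round 3 (the studio proposes): the distributor can get 10.48 next round, worth 0.88 × 10.48 = 9.2224 now; the studio offers that and keeps 10.7776.
Round 2 (the distributor proposes): the studio can get 10.7776 next round, worth 0.68 × 10.7776 = 7.328768 now. The distributor offers 7.328768 and keeps 20 − 7.328768 = 12.671232.
So by rejecting in round 1, the distributor gets 12.671232 next round, worth 0.88 × 12.671232 = 11.15068416 now.
Offer 12 ≥ 11.15068416, so the distributor accepts.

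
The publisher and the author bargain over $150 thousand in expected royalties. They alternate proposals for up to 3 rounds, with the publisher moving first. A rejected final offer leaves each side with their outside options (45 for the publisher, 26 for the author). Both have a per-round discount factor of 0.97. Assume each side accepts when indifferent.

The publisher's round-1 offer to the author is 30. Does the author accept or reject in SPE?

Round 3 (the publisher proposes): the author gets 26 if talks fail, so the publisher offers 26 and keeps 124.
Round 2 (the author proposes): the publisher can get 124 next round, worth 0.97 × 124 = 120.28 now. The author offers 120.28 and keeps 150 − 120.28 = 29.72.
So by rejecting in round 1, the author gets 29.72 next round, worth 0.97 × 29.72 = 28.8284 now.
Offer 30 ≥ 28.8284, so the author accepts.

Accept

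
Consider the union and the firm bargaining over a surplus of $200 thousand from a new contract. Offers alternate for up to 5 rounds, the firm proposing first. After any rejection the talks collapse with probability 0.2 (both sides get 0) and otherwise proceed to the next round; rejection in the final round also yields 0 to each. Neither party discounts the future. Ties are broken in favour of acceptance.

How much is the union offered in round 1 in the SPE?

52.48

Round 5 (the firm proposes): rejection yields 0 for the union; the firm offers 0 and keeps 200.
Round 4 (the union proposes): rejecting gives the firm an expected 0.8 × 200 = 160; the union offers that and keeps 40.
Round 3 (the firm proposes): rejecting gives the union an expected 0.8 × 40 = 32, so the firm offers 32, keeping 168.
Round 2 (the union proposes): rejecting gives the firm an expected 0.8 × 168 = 134.4; the union offers that and keeps 65.6.
Round 1 (the firm proposes): rejecting gives the union an expected 0.8 × 65.6 = 52.48; the firm offers that and keeps 147.52.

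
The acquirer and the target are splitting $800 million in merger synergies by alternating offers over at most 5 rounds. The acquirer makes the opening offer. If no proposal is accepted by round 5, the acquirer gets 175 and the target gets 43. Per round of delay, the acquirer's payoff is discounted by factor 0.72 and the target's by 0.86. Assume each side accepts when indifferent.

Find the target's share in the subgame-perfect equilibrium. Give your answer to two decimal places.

328.41

Round 5 (the acquirer proposes): the target gets 43 if talks fail, so the acquirer offers 43 and keeps 757.
Round 4 (the target proposes): the acquirer can get 757 next round, worth 0.72 × 757 = 545.04 now. The target offers 545.04 and keeps 800 − 545.04 = 254.96.
Round 3 (the acquirer proposes): the target can get 254.96 next round, worth 0.86 × 254.96 = 219.2656 now, so the acquirer offers 219.2656, keeping 580.7344.
Round 2 (the target proposes): the acquirer can get 580.7344 next round, worth 0.72 × 580.7344 = 418.128768 now, so the target offers 418.128768, keeping 381.871232.
Round 1 (the acquirer proposes): the target can get 381.871232 next round, worth 0.86 × 381.871232 = 328.40925952 now. The acquirer offers 328.40925952 and keeps 800 − 328.40925952 = 471.59074048.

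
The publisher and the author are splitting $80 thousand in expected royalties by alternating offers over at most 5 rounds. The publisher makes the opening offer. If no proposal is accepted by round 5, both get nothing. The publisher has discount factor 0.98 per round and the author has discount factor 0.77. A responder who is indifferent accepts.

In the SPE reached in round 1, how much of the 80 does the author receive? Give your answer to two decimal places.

Round 5 (the publisher proposes): rejection yields 0 for the author; the publisher offers 0 and keeps 80.
Round 4 (the author proposes): the publisher can get 80 next round, worth 0.98 × 80 = 78.4 now, so the author offers 78.4, keeping 1.6.
Round 3 (the publisher proposes): the author can get 1.6 next round, worth 0.77 × 1.6 = 1.232 now. The publisher offers 1.232 and keeps 80 − 1.232 = 78.768.
Round 2 (the author proposes): the publisher can get 78.768 next round, worth 0.98 × 78.768 = 77.19264 now, so the author offers 77.19264, keeping 2.80736.
Round 1 (the publisher proposes): the author can get 2.80736 next round, worth 0.77 × 2.80736 = 2.1616672 now; the publisher offers that and keeps 77.8383328.

2.16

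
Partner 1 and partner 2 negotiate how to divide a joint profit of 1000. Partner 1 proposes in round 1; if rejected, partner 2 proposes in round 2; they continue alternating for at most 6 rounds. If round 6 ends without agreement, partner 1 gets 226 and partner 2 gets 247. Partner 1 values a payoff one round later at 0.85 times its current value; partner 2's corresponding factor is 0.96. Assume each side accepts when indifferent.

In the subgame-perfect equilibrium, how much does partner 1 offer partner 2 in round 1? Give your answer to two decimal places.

Round 6 (partner 2 proposes): partner 1 gets 226 if talks fail, so partner 2 offers 226 and keeps 774.
Round 5 (partner 1 proposes): partner 2 can get 774 next round, worth 0.96 × 774 = 743.04 now. Partner 1 offers 743.04 and keeps 1000 − 743.04 = 256.96.
Round 4 (partner 2 proposes): partner 1 can get 256.96 next round, worth 0.85 × 256.96 = 218.416 now. Partner 2 offers 218.416 and keeps 1000 − 218.416 = 781.584.
Round 3 (partner 1 proposes): partner 2 can get 781.584 next round, worth 0.96 × 781.584 = 750.32064 now, so partner 1 offers 750.32064, keeping 249.67936.
Round 2 (partner 2 proposes): partner 1 can get 249.67936 next round, worth 0.85 × 249.67936 = 212.227456 now. Partner 2 offers 212.227456 and keeps 1000 − 212.227456 = 787.772544.
Round 1 (partner 1 proposes): partner 2 can get 787.772544 next round, worth 0.96 × 787.772544 = 756.26164224 now; partner 1 offers that and keeps 243.73835776.

756.26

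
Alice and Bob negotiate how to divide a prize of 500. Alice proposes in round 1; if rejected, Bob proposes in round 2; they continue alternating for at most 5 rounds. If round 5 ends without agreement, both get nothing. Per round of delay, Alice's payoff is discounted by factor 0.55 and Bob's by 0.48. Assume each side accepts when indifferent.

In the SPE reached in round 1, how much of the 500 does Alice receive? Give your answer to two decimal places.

Round 5 (Alice proposes): rejection yields 0 for Bob; Alice offers 0 and keeps 500.
Round 4 (Bob proposes): Alice can get 500 next round, worth 0.55 × 500 = 275 now; Bob offers that and keeps 225.
Round 3 (Alice proposes): Bob can get 225 next round, worth 0.48 × 225 = 108 now; Alice offers that and keeps 392.
Round 2 (Bob proposes): Alice can get 392 next round, worth 0.55 × 392 = 215.6 now. Bob offers 215.6 and keeps 500 − 215.6 = 284.4.
Round 1 (Alice proposes): Bob can get 284.4 next round, worth 0.48 × 284.4 = 136.512 now, so Alice offers 136.512, keeping 363.488.

363.49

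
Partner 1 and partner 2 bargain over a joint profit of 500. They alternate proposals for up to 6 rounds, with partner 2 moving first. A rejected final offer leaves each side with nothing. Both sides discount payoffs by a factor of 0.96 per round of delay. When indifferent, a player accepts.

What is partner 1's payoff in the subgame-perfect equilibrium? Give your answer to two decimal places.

444.58

Round 6 (partner 1 proposes): partner 2 will accept anything ≥ 0, so partner 1 offers 0 and keeps 500.
Round 5 (partner 2 proposes): partner 1 can get 500 next round, worth 0.96 × 500 = 480 now. Partner 2 offers 480 and keeps 500 − 480 = 20.
Round 4 (partner 1 proposes): partner 2 can get 20 next round, worth 0.96 × 20 = 19.2 now, so partner 1 offers 19.2, keeping 480.8.
Round 3 (partner 2 proposes): partner 1 can get 480.8 next round, worth 0.96 × 480.8 = 461.568 now, so partner 2 offers 461.568, keeping 38.432.
Round 2 (partner 1 proposes): partner 2 can get 38.432 next round, worth 0.96 × 38.432 = 36.89472 now; partner 1 offers that and keeps 463.10528.
Round 1 (partner 2 proposes): partner 1 can get 463.10528 next round, worth 0.96 × 463.10528 = 444.5810688 now, so partner 2 offers 444.5810688, keeping 55.4189312.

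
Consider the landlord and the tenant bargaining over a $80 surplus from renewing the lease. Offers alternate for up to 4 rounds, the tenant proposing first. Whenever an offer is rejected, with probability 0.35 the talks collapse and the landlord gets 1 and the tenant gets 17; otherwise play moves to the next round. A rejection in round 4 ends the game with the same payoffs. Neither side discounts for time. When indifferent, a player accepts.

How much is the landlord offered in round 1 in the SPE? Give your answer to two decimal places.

Round 4 (the landlord proposes): the tenant gets 17 if talks fail, so the landlord offers 17 and keeps 63.
Round 3 (the tenant proposes): rejecting gives the landlord an expected 0.65 × 63 + 0.35 × 1 = 41.3; the tenant offers that and keeps 38.7.
Round 2 (the landlord proposes): rejecting gives the tenant an expected 0.65 × 38.7 + 0.35 × 17 = 31.105; the landlord offers that and keeps 48.895.
Round 1 (the tenant proposes): rejecting gives the landlord an expected 0.65 × 48.895 + 0.35 × 1 = 32.13175, so the tenant offers 32.13175, keeping 47.86825.

32.13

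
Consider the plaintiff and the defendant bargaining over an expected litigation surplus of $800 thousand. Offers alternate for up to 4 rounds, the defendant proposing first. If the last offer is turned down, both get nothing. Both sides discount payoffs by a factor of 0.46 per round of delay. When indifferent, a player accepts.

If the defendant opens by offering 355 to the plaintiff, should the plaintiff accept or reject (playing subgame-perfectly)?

Accept

Round 4 (the plaintiff proposes): the defendant will accept anything ≥ 0, so the plaintiff offers 0 and keeps 800.
Round 3 (the defendant proposes): the plaintiff can get 800 next round, worth 0.46 × 800 = 368 now, so the defendant offers 368, keeping 432.
Round 2 (the plaintiff proposes): the defendant can get 432 next round, worth 0.46 × 432 = 198.72 now. The plaintiff offers 198.72 and keeps 800 − 198.72 = 601.28.
So by rejecting in round 1, the plaintiff gets 601.28 next round, worth 0.46 × 601.28 = 276.5888 now.
Offer 355 ≥ 276.5888, so the plaintiff accepts.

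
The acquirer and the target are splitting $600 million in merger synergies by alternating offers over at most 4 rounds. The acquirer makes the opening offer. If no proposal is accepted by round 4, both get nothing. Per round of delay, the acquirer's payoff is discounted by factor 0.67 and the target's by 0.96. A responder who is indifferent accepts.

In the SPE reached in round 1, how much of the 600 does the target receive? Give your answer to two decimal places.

560.56

Work backward from the last round.
Round 4 (the target proposes): the acquirer will accept anything ≥ 0, so the target offers 0 and keeps 600.
Round 3 (the acquirer proposes): the target can get 600 next round, worth 0.96 × 600 = 576 now; the acquirer offers that and keeps 24.
Round 2 (the target proposes): the acquirer can get 24 next round, worth 0.67 × 24 = 16.08 now. The target offers 16.08 and keeps 600 − 16.08 = 583.92.
Round 1 (the acquirer proposes): the target can get 583.92 next round, worth 0.96 × 583.92 = 560.5632 now; the acquirer offers that and keeps 39.4368.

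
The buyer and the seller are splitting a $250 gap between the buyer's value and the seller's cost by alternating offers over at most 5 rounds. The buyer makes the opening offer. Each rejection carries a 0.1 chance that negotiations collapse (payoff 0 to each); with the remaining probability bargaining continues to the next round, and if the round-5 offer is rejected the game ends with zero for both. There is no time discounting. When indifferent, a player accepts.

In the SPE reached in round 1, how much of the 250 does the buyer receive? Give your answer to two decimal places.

209.28

Round 5 (the buyer proposes): rejection yields 0 for the seller; the buyer offers 0 and keeps 250.
Round 4 (the seller proposes): rejecting gives the buyer an expected 0.9 × 250 = 225, so the seller offers 225, keeping 25.
Round 3 (the buyer proposes): rejecting gives the seller an expected 0.9 × 25 = 22.5, so the buyer offers 22.5, keeping 227.5.
Round 2 (the seller proposes): rejecting gives the buyer an expected 0.9 × 227.5 = 204.75. The seller offers 204.75 and keeps 250 − 204.75 = 45.25.
Round 1 (the buyer proposes): rejecting gives the seller an expected 0.9 × 45.25 = 40.725, so the buyer offers 40.725, keeping 209.275.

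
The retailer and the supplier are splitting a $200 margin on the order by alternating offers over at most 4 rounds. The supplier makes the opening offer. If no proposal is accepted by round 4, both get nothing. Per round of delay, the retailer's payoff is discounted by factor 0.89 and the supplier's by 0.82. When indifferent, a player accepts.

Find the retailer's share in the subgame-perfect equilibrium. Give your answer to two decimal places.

161.94

Round 4 (the retailer proposes): rejection yields 0 for the supplier; the retailer offers 0 and keeps 200.
Round 3 (the supplier proposes): the retailer can get 200 next round, worth 0.89 × 200 = 178 now; the supplier offers that and keeps 22.
Round 2 (the retailer proposes): the supplier can get 22 next round, worth 0.82 × 22 = 18.04 now; the retailer offers that and keeps 181.96.
Round 1 (the supplier proposes): the retailer can get 181.96 next round, worth 0.89 × 181.96 = 161.9444 now, so the supplier offers 161.9444, keeping 38.0556.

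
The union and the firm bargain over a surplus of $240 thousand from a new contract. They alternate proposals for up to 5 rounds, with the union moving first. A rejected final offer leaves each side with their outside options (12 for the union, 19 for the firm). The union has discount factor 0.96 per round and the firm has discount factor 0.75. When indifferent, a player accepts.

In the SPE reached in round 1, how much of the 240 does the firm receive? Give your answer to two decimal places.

Round 5 (the union proposes): the firm gets 19 if talks fail, so the union offers 19 and keeps 221.
Round 4 (the firm proposes): the union can get 221 next round, worth 0.96 × 221 = 212.16 now. The firm offers 212.16 and keeps 240 − 212.16 = 27.84.
Round 3 (the union proposes): the firm can get 27.84 next round, worth 0.75 × 27.84 = 20.88 now. The union offers 20.88 and keeps 240 − 20.88 = 219.12.
Round 2 (the firm proposes): the union can get 219.12 next round, worth 0.96 × 219.12 = 210.3552 now. The firm offers 210.3552 and keeps 240 − 210.3552 = 29.6448.
Round 1 (the union proposes): the firm can get 29.6448 next round, worth 0.75 × 29.6448 = 22.2336 now, so the union offers 22.2336, keeping 217.7664.

22.23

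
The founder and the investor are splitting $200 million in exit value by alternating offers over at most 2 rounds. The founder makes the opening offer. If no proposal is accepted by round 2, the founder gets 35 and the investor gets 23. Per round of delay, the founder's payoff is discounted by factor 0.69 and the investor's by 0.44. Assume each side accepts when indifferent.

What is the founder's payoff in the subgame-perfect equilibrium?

By backward induction:
Round 2 (the investor proposes): the founder gets 35 if talks fail, so the investor offers 35 and keeps 165.
Round 1 (the founder proposes): the investor can get 165 next round, worth 0.44 × 165 = 72.6 now; the founder offers that and keeps 127.4.

127.4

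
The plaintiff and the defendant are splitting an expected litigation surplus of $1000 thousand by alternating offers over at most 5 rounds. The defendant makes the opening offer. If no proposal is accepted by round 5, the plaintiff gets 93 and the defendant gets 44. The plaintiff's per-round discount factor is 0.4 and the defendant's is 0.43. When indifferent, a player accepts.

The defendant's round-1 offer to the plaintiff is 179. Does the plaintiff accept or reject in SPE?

Work out the plaintiff's continuation value if the offer is rejected.
Round 5 (the defendant proposes): the plaintiff gets 93 if talks fail, so the defendant offers 93 and keeps 907.
Round 4 (the plaintiff proposes): the defendant can get 907 next round, worth 0.43 × 907 = 390.01 now. The plaintiff offers 390.01 and keeps 1000 − 390.01 = 609.99.
Round 3 (the defendant proposes): the plaintiff can get 609.99 next round, worth 0.4 × 609.99 = 243.996 now; the defendant offers that and keeps 756.004.
Round 2 (the plaintiff proposes): the defendant can get 756.004 next round, worth 0.43 × 756.004 = 325.08172 now, so the plaintiff offers 325.08172, keeping 674.91828.
So by rejecting in round 1, the plaintiff gets 674.91828 next round, worth 0.4 × 674.91828 = 269.967312 now.
Offer 179 < 269.967312, so the plaintiff rejects.

Reject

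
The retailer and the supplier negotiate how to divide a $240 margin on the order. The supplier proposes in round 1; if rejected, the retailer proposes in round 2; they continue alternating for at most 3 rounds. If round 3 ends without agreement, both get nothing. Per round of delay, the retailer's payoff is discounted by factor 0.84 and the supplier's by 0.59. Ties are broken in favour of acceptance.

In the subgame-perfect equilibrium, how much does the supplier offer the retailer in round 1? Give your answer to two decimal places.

82.66

By backward induction:
Round 3 (the supplier proposes): rejection yields 0 for the retailer; the supplier offers 0 and keeps 240.
Round 2 (the retailer proposes): the supplier can get 240 next round, worth 0.59 × 240 = 141.6 now. The retailer offers 141.6 and keeps 240 − 141.6 = 98.4.
Round 1 (the supplier proposes): the retailer can get 98.4 next round, worth 0.84 × 98.4 = 82.656 now. The supplier offers 82.656 and keeps 240 − 82.656 = 157.344.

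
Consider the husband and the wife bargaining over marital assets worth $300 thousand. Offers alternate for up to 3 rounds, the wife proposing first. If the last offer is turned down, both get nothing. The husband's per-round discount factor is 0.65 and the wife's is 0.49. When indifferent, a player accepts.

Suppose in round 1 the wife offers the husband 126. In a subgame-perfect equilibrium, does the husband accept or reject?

Round 3 (the wife proposes): the husband will accept anything ≥ 0, so the wife offers 0 and keeps 300.
Round 2 (the husband proposes): the wife can get 300 next round, worth 0.49 × 300 = 147 now, so the husband offers 147, keeping 153.
So by rejecting in round 1, the husband gets 153 next round, worth 0.65 × 153 = 99.45 now.
Offer 126 ≥ 99.45, so the husband accepts.

Accept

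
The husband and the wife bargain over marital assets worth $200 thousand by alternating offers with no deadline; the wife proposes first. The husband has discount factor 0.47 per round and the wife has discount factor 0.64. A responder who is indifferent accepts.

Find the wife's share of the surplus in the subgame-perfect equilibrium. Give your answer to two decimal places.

151.60

Let x be the wife's share when the wife proposes and y be the husband's share when the husband proposes.
The husband accepts iff offered ≥ 0.47·y, so x = 200 − 0.47y. Symmetrically y = 200 − 0.64x.
Substituting: x = 200 − 0.47(200 − 0.64x), giving x(1 − 0.64·0.47) = 200(1 − 0.47).
So x = 200 × 0.53 / 0.6992 ≈ 151.6018, and the husband receives 200 − x ≈ 48.3982.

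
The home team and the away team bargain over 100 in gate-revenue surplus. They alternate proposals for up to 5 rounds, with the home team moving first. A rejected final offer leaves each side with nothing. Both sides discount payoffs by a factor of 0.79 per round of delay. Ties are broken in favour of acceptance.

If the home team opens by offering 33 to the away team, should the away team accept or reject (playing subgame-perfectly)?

Accept

Round 5 (the home team proposes): the away team will accept anything ≥ 0, so the home team offers 0 and keeps 100.
Round 4 (the away team proposes): the home team can get 100 next round, worth 0.79 × 100 = 79 now; the away team offers that and keeps 21.
Round 3 (the home team proposes): the away team can get 21 next round, worth 0.79 × 21 = 16.59 now, so the home team offers 16.59, keeping 83.41.
Round 2 (the away team proposes): the home team can get 83.41 next round, worth 0.79 × 83.41 = 65.8939 now. The away team offers 65.8939 and keeps 100 − 65.8939 = 34.1061.
So by rejecting in round 1, the away team gets 34.1061 next round, worth 0.79 × 34.1061 = 26.943819 now.
Offer 33 ≥ 26.943819, so the away team accepts.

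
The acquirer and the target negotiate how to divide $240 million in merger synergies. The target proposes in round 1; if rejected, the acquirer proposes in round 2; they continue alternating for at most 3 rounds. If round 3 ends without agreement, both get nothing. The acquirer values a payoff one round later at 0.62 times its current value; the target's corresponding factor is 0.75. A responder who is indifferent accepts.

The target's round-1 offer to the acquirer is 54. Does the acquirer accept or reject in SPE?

Round 3 (the target proposes): rejection yields 0 for the acquirer; the target offers 0 and keeps 240.
Round 2 (the acquirer proposes): the target can get 240 next round, worth 0.75 × 240 = 180 now; the acquirer offers that and keeps 60.
So by rejecting in round 1, the acquirer gets 60 next round, worth 0.62 × 60 = 37.2 now.
Offer 54 ≥ 37.2, so the acquirer accepts.

Accept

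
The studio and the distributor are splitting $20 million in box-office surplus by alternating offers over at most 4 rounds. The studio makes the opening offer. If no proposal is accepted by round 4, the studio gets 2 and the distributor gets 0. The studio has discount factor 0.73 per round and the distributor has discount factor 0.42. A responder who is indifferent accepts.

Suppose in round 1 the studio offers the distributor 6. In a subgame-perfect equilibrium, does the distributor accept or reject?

Accept

Round 4 (the distributor proposes): the studio gets 2 if talks fail, so the distributor offers 2 and keeps 18.
Round 3 (the studio proposes): the distributor can get 18 next round, worth 0.42 × 18 = 7.56 now; the studio offers that and keeps 12.44.
Round 2 (the distributor proposes): the studio can get 12.44 next round, worth 0.73 × 12.44 = 9.0812 now, so the distributor offers 9.0812, keeping 10.9188.
So by rejecting in round 1, the distributor gets 10.9188 next round, worth 0.42 × 10.9188 = 4.585896 now.
Offer 6 ≥ 4.585896, so the distributor accepts.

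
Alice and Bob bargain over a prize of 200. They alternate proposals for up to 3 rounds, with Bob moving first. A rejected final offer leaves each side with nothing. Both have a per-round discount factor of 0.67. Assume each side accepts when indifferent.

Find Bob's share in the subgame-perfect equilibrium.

155.78

Round 3 (Bob proposes): Alice will accept anything ≥ 0, so Bob offers 0 and keeps 200.
Round 2 (Alice proposes): Bob can get 200 next round, worth 0.67 × 200 = 134 now; Alice offers that and keeps 66.
Round 1 (Bob proposes): Alice can get 66 next round, worth 0.67 × 66 = 44.22 now; Bob offers that and keeps 155.78.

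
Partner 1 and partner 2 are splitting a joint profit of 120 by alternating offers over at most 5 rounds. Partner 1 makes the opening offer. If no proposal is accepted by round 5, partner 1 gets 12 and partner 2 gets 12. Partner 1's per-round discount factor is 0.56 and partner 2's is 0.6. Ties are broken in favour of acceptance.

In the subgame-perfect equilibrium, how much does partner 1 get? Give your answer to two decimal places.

76.32

Round 5 (partner 1 proposes): partner 2 gets 12 if talks fail, so partner 1 offers 12 and keeps 108.
Round 4 (partner 2 proposes): partner 1 can get 108 next round, worth 0.56 × 108 = 60.48 now, so partner 2 offers 60.48, keeping 59.52.
Round 3 (partner 1 proposes): partner 2 can get 59.52 next round, worth 0.6 × 59.52 = 35.712 now; partner 1 offers that and keeps 84.288.
Round 2 (partner 2 proposes): partner 1 can get 84.288 next round, worth 0.56 × 84.288 = 47.20128 now, so partner 2 offers 47.20128, keeping 72.79872.
Round 1 (partner 1 proposes): partner 2 can get 72.79872 next round, worth 0.6 × 72.79872 = 43.679232 now; partner 1 offers that and keeps 76.320768.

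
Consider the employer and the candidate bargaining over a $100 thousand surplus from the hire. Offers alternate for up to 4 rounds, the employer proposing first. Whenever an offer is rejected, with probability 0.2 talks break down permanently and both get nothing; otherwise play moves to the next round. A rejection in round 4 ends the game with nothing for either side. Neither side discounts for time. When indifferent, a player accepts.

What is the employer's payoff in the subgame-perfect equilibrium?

By backward induction:
Round 4 (the candidate proposes): the employer will accept anything ≥ 0, so the candidate offers 0 and keeps 100.
Round 3 (the employer proposes): rejecting gives the candidate an expected 0.8 × 100 = 80; the employer offers that and keeps 20.
Round 2 (the candidate proposes): rejecting gives the employer an expected 0.8 × 20 = 16. The candidate offers 16 and keeps 100 − 16 = 84.
Round 1 (the employer proposes): rejecting gives the candidate an expected 0.8 × 84 = 67.2, so the employer offers 67.2, keeping 32.8.

32.8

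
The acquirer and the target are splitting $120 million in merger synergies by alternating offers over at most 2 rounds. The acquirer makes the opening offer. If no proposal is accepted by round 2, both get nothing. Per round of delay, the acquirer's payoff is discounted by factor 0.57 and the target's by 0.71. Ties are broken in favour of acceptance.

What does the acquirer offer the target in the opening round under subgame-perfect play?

85.2

Round 2 (the target proposes): the acquirer will accept anything ≥ 0, so the target offers 0 and keeps 120.
Round 1 (the acquirer proposes): the target can get 120 next round, worth 0.71 × 120 = 85.2 now. The acquirer offers 85.2 and keeps 120 − 85.2 = 34.8.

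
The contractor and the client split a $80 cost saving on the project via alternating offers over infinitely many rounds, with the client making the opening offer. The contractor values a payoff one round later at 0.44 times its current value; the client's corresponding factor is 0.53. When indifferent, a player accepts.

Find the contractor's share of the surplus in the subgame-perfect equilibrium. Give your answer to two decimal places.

21.58

When the client proposes, the contractor accepts any offer worth at least 0.44 times what the contractor would get by proposing next round; and vice versa.
This gives x = 80 − 0.44y and y = 80 − 0.53x, where x and y are each side's share when it proposes.
Hence (1 − 0.44·0.53)x = 80(1 − 0.44), i.e. 0.7668·x = 44.8.
x ≈ 58.4246; the contractor's share is 80 − x ≈ 21.5754.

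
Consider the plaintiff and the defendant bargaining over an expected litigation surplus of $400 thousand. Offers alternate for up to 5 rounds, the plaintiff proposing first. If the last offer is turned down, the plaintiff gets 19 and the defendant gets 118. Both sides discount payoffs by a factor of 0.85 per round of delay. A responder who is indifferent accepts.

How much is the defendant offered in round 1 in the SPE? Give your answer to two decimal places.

149.44

By backward induction:
Round 5 (the plaintiff proposes): the defendant gets 118 if talks fail, so the plaintiff offers 118 and keeps 282.
Round 4 (the defendant proposes): the plaintiff can get 282 next round, worth 0.85 × 282 = 239.7 now. The defendant offers 239.7 and keeps 400 − 239.7 = 160.3.
Round 3 (the plaintiff proposes): the defendant can get 160.3 next round, worth 0.85 × 160.3 = 136.255 now; the plaintiff offers that and keeps 263.745.
Round 2 (the defendant proposes): the plaintiff can get 263.745 next round, worth 0.85 × 263.745 = 224.18325 now; the defendant offers that and keeps 175.81675.
Round 1 (the plaintiff proposes): the defendant can get 175.81675 next round, worth 0.85 × 175.81675 = 149.4442375 now, so the plaintiff offers 149.4442375, keeping 250.5557625.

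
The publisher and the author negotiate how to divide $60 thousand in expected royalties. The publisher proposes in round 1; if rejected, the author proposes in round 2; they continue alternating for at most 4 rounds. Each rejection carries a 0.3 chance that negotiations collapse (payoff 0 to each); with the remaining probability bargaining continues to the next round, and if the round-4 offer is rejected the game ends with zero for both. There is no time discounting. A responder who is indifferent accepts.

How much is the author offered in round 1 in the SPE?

33.18

By backward induction:
Round 4 (the author proposes): rejection yields 0 for the publisher; the author offers 0 and keeps 60.
Round 3 (the publisher proposes): rejecting gives the author an expected 0.7 × 60 = 42, so the publisher offers 42, keeping 18.
Round 2 (the author proposes): rejecting gives the publisher an expected 0.7 × 18 = 12.6. The author offers 12.6 and keeps 60 − 12.6 = 47.4.
Round 1 (the publisher proposes): rejecting gives the author an expected 0.7 × 47.4 = 33.18, so the publisher offers 33.18, keeping 26.82.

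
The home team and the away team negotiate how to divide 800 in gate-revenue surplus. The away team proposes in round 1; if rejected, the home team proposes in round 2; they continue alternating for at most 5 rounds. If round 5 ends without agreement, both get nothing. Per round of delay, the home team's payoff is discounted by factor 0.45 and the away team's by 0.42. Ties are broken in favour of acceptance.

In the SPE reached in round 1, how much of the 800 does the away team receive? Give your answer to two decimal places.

Round 5 (the away team proposes): the home team will accept anything ≥ 0, so the away team offers 0 and keeps 800.
Round 4 (the home team proposes): the away team can get 800 next round, worth 0.42 × 800 = 336 now; the home team offers that and keeps 464.
Round 3 (the away team proposes): the home team can get 464 next round, worth 0.45 × 464 = 208.8 now, so the away team offers 208.8, keeping 591.2.
Round 2 (the home team proposes): the away team can get 591.2 next round, worth 0.42 × 591.2 = 248.304 now. The home team offers 248.304 and keeps 800 − 248.304 = 551.696.
Round 1 (the away team proposes): the home team can get 551.696 next round, worth 0.45 × 551.696 = 248.2632 now, so the away team offers 248.2632, keeping 551.7368.

551.74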